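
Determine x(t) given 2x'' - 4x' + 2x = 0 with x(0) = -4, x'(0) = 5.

x = -4*exp(t) + 9*t*exp(t)

Divide through by 2: x'' - 2x' + x = 0.
Characteristic equation r² - 2r + 1 = 0 has discriminant (-2)² - 4·(1) = 0, so r = 1 is a repeated root.
Hence x_h = (C1 + C2*t)*exp(t).
Apply the initial conditions: x(0) = C1 = -4 and x'(0) = C1 + C2 = 5. Solving gives C1 = -4, C2 = 9.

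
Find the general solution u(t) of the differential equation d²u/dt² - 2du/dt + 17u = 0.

Characteristic equation r² - 2r + 17 = 0 has discriminant (-2)² - 4·(17) = -64 < 0, so r = 1 ± 4i.
Hence u_h = C1*cos(4*t)*exp(t) + C2*exp(t)*sin(4*t).

u = C1*cos(4*t)*exp(t) + C2*exp(t)*sin(4*t)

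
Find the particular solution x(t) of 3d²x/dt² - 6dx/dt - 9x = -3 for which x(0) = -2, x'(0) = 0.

x = 1/3 - 7*exp(-t)/4 - 7*exp(3*t)/12

Divide through by 3: x'' - 2x' - 3x = -1.
Characteristic equation r² - 2r - 3 = 0 factors as (r + 1)(r - 3) = 0, so r = -1, 3.
Hence x_h = C1*exp(-t) + C2*exp(3*t).
For the particular solution try x_p = A0. Substituting and matching coefficients of each power of t gives A0 = 1/3, so x_p = 1/3.
General solution: x = 1/3 + C1*exp(-t) + C2*exp(3*t).
Apply the initial conditions: x(0) = 1/3 + C1 + C2 = -2 and x'(0) = -C1 + 3*C2 = 0. Solving gives C1 = -7/4, C2 = -7/12.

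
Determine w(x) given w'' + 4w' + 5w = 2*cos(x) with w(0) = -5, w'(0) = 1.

Characteristic equation r² + 4r + 5 = 0 has discriminant (4)² - 4·(5) = -4 < 0, so r = -2 ± i.
Hence w_h = C1*cos(x)*exp(-2*x) + C2*exp(-2*x)*sin(x).
Try w_p = A*cos(x) + B*sin(x). Substituting and equating the coefficients of cos(x) and sin(x) gives A = 1/4, B = 1/4, so w_p = cos(x)/4 + sin(x)/4.
General solution: w = cos(x)/4 + sin(x)/4 + C1*cos(x)*exp(-2*x) + C2*exp(-2*x)*sin(x).
Apply the initial conditions: w(0) = 1/4 + C1 = -5 and w'(0) = 1/4 + C2 - 2*C1 = 1. Solving gives C1 = -21/4, C2 = -39/4.

w = cos(x)/4 + sin(x)/4 - 39*exp(-2*x)*sin(x)/4 - 21*cos(x)*exp(-2*x)/4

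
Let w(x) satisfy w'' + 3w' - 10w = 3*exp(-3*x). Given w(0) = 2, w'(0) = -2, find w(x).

w = -3*exp(-3*x)/10 + 15*exp(-5*x)/14 + 43*exp(2*x)/35

Characteristic equation r² + 3r - 10 = 0 factors as (r - 2)(r + 5) = 0, so r = 2, -5.
Hence w_h = C1*exp(2*x) + C2*exp(-5*x).
Try w_p = A*exp(-3*x). Substituting into the equation and dividing by exp(-3*x) gives A = -3/10, so w_p = -3*exp(-3*x)/10.
General solution: w = -3*exp(-3*x)/10 + C1*exp(2*x) + C2*exp(-5*x).
Apply the initial conditions: w(0) = -3/10 + C1 + C2 = 2 and w'(0) = 9/10 - 5*C2 + 2*C1 = -2. Solving gives C1 = 43/35, C2 = 15/14.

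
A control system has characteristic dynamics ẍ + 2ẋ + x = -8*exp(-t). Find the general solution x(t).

x = C1*exp(-t) - 4*t**2*exp(-t) + C2*t*exp(-t)

Characteristic equation r² + 2r + 1 = 0 has discriminant (2)² - 4·(1) = 0, so r = -1 is a repeated root.
Hence x_h = (C1 + C2*t)*exp(-t).
Since exp(-t) solves the homogeneous equation (r = -1 is a root of multiplicity 2), multiply the trial by t^2. Try x_p = A*t^2*exp(-t). Substituting into the equation and dividing by exp(-t) gives A = -4, so x_p = -4*t^2*exp(-t).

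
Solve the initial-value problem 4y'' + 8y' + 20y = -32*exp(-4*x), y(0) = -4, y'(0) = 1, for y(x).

Divide through by 4: y'' + 2y' + 5y = -8*exp(-4*x).
Characteristic equation r² + 2r + 5 = 0 has discriminant (2)² - 4·(5) = -16 < 0, so r = -1 ± 2i.
Hence y_h = C1*cos(2*x)*exp(-x) + C2*exp(-x)*sin(2*x).
Try y_p = A*exp(-4*x). Substituting into the equation and dividing by exp(-4*x) gives A = -8/13, so y_p = -8*exp(-4*x)/13.
General solution: y = -8*exp(-4*x)/13 + C1*cos(2*x)*exp(-x) + C2*exp(-x)*sin(2*x).
Apply the initial conditions: y(0) = -8/13 + C1 = -4 and y'(0) = 32/13 - C1 + 2*C2 = 1. Solving gives C1 = -44/13, C2 = -63/26.

y = -8*exp(-4*x)/13 - 63*exp(-x)*sin(2*x)/26 - 44*cos(2*x)*exp(-x)/13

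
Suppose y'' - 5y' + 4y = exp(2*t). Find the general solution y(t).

y = -exp(2*t)/2 + C1*exp(t) + C2*exp(4*t)

Characteristic equation r² - 5r + 4 = 0 factors as (r - 1)(r - 4) = 0, so r = 1, 4.
Hence y_h = C1*exp(t) + C2*exp(4*t).
Try y_p = A*exp(2*t). Substituting into the equation and dividing by exp(2*t) gives A = -1/2, so y_p = -exp(2*t)/2.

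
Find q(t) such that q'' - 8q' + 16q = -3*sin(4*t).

q = -3*cos(4*t)/32 + C1*exp(4*t) + C2*t*exp(4*t)

Characteristic equation r² - 8r + 16 = 0 has discriminant (-8)² - 4·(16) = 0, so r = 4 is a repeated root.
Hence q_h = (C1 + C2*t)*exp(4*t).
Try q_p = A*cos(4*t) + B*sin(4*t). Substituting and equating the coefficients of cos(4t) and sin(4t) gives A = -3/32, B = 0, so q_p = -3*cos(4*t)/32.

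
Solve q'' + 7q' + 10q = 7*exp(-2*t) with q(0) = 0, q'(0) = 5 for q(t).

q = -8*exp(-5*t)/9 + 8*exp(-2*t)/9 + 7*t*exp(-2*t)/3

Characteristic equation r² + 7r + 10 = 0 factors as (r + 2)(r + 5) = 0, so r = -2, -5.
Hence q_h = C1*exp(-2*t) + C2*exp(-5*t).
Since exp(-2*t) solves the homogeneous equation (r = -2 is a root of multiplicity 1), multiply the trial by t. Try q_p = A*t*exp(-2*t). Substituting into the equation and dividing by exp(-2*t) gives A = 7/3, so q_p = 7*t*exp(-2*t)/3.
General solution: q = C1*exp(-2*t) + C2*exp(-5*t) + 7*t*exp(-2*t)/3.
Apply the initial conditions: q(0) = C1 + C2 = 0 and q'(0) = 7/3 - 5*C2 - 2*C1 = 5. Solving gives C1 = 8/9, C2 = -8/9.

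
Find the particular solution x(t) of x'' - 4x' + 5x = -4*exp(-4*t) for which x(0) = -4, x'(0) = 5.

Characteristic equation r² - 4r + 5 = 0 has discriminant (-4)² - 4·(5) = -4 < 0, so r = 2 ± i.
Hence x_h = C1*cos(t)*exp(2*t) + C2*exp(2*t)*sin(t).
Try x_p = A*exp(-4*t). Substituting into the equation and dividing by exp(-4*t) gives A = -4/37, so x_p = -4*exp(-4*t)/37.
General solution: x = -4*exp(-4*t)/37 + C1*cos(t)*exp(2*t) + C2*exp(2*t)*sin(t).
Apply the initial conditions: x(0) = -4/37 + C1 = -4 and x'(0) = 16/37 + C2 + 2*C1 = 5. Solving gives C1 = -144/37, C2 = 457/37.

x = -4*exp(-4*t)/37 - 144*cos(t)*exp(2*t)/37 + 457*exp(2*t)*sin(t)/37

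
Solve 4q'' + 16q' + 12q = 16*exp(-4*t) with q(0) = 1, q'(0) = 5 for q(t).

q = -5*exp(-3*t) + 4*exp(-4*t)/3 + 14*exp(-t)/3

Divide through by 4: q'' + 4q' + 3q = 4*exp(-4*t).
Characteristic equation r² + 4r + 3 = 0 factors as (r + 3)(r + 1) = 0, so r = -3, -1.
Hence q_h = C1*exp(-3*t) + C2*exp(-t).
Try q_p = A*exp(-4*t). Substituting into the equation and dividing by exp(-4*t) gives A = 4/3, so q_p = 4*exp(-4*t)/3.
General solution: q = 4*exp(-4*t)/3 + C1*exp(-3*t) + C2*exp(-t).
Apply the initial conditions: q(0) = 4/3 + C1 + C2 = 1 and q'(0) = -16/3 - C2 - 3*C1 = 5. Solving gives C1 = -5, C2 = 14/3.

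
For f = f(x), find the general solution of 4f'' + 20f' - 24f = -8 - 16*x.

f = 8/9 + 2*x/3 + C1*exp(x) + C2*exp(-6*x)

Divide through by 4: f'' + 5f' - 6f = -2 - 4*x.
Characteristic equation r² + 5r - 6 = 0 factors as (r - 1)(r + 6) = 0, so r = 1, -6.
Hence f_h = C1*exp(x) + C2*exp(-6*x).
For the particular solution try f_p = A0 + A1*x. Substituting and matching coefficients of each power of x gives A0 = 8/9, A1 = 2/3, so f_p = 8/9 + 2*x/3.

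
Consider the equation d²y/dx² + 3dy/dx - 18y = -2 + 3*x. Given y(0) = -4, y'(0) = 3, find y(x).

y = 1/12 - 185*exp(-6*x)/108 - 64*exp(3*x)/27 - x/6

Characteristic equation r² + 3r - 18 = 0 factors as (r + 6)(r - 3) = 0, so r = -6, 3.
Hence y_h = C1*exp(-6*x) + C2*exp(3*x).
For the particular solution try y_p = A0 + A1*x. Substituting and matching coefficients of each power of x gives A0 = 1/12, A1 = -1/6, so y_p = 1/12 - x/6.
General solution: y = 1/12 - x/6 + C1*exp(-6*x) + C2*exp(3*x).
Apply the initial conditions: y(0) = 1/12 + C1 + C2 = -4 and y'(0) = -1/6 - 6*C1 + 3*C2 = 3. Solving gives C1 = -185/108, C2 = -64/27.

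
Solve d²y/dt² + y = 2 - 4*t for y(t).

Characteristic equation r² + 1 = 0 has discriminant (0)² - 4·(1) = -4 < 0, so r = ± i.
Hence y_h = C1*cos(t) + C2*sin(t).
For the particular solution try y_p = A0 + A1*t. Substituting and matching coefficients of each power of t gives A0 = 2, A1 = -4, so y_p = 2 - 4*t.

y = 2 - 4*t + C1*cos(t) + C2*sin(t)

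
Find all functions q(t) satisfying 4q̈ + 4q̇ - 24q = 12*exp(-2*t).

q = -3*exp(-2*t)/4 + C1*exp(-3*t) + C2*exp(2*t)

Divide through by 4: q'' + q' - 6q = 3*exp(-2*t).
Characteristic equation r² + r - 6 = 0 factors as (r + 3)(r - 2) = 0, so r = -3, 2.
Hence q_h = C1*exp(-3*t) + C2*exp(2*t).
Try q_p = A*exp(-2*t). Substituting into the equation and dividing by exp(-2*t) gives A = -3/4, so q_p = -3*exp(-2*t)/4.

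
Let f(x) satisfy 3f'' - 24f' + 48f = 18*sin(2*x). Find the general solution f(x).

f = 6*cos(2*x)/25 + 9*sin(2*x)/50 + C1*exp(4*x) + C2*x*exp(4*x)

Divide through by 3: f'' - 8f' + 16f = 6*sin(2*x).
Characteristic equation r² - 8r + 16 = 0 has discriminant (-8)² - 4·(16) = 0, so r = 4 is a repeated root.
Hence f_h = (C1 + C2*x)*exp(4*x).
Try f_p = A*cos(2*x) + B*sin(2*x). Substituting and equating the coefficients of cos(2x) and sin(2x) gives A = 6/25, B = 9/50, so f_p = 6*cos(2*x)/25 + 9*sin(2*x)/50.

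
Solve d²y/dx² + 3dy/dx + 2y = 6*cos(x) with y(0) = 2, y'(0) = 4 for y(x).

Characteristic equation r² + 3r + 2 = 0 factors as (r + 2)(r + 1) = 0, so r = -2, -1.
Hence y_h = C1*exp(-2*x) + C2*exp(-x).
Try y_p = A*cos(x) + B*sin(x). Substituting and equating the coefficients of cos(x) and sin(x) gives A = 3/5, B = 9/5, so y_p = 3*cos(x)/5 + 9*sin(x)/5.
General solution: y = 3*cos(x)/5 + 9*sin(x)/5 + C1*exp(-2*x) + C2*exp(-x).
Apply the initial conditions: y(0) = 3/5 + C1 + C2 = 2 and y'(0) = 9/5 - C2 - 2*C1 = 4. Solving gives C1 = -18/5, C2 = 5.

y = 5*exp(-x) - 18*exp(-2*x)/5 + 3*cos(x)/5 + 9*sin(x)/5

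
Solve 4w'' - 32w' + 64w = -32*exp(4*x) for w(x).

w = C1*exp(4*x) - 4*x**2*exp(4*x) + C2*x*exp(4*x)

Divide through by 4: w'' - 8w' + 16w = -8*exp(4*x).
Characteristic equation r² - 8r + 16 = 0 has discriminant (-8)² - 4·(16) = 0, so r = 4 is a repeated root.
Hence w_h = (C1 + C2*x)*exp(4*x).
Since exp(4*x) solves the homogeneous equation (r = 4 is a root of multiplicity 2), multiply the trial by x^2. Try w_p = A*x^2*exp(4*x). Substituting into the equation and dividing by exp(4*x) gives A = -4, so w_p = -4*x^2*exp(4*x).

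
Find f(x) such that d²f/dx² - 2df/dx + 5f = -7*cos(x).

f = -7*cos(x)/5 + 7*sin(x)/10 + C1*cos(2*x)*exp(x) + C2*exp(x)*sin(2*x)

Characteristic equation r² - 2r + 5 = 0 has discriminant (-2)² - 4·(5) = -16 < 0, so r = 1 ± 2i.
Hence f_h = C1*cos(2*x)*exp(x) + C2*exp(x)*sin(2*x).
Try f_p = A*cos(x) + B*sin(x). Substituting and equating the coefficients of cos(x) and sin(x) gives A = -7/5, B = 7/10, so f_p = -7*cos(x)/5 + 7*sin(x)/10.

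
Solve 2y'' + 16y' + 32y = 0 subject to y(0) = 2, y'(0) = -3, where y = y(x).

y = 2*exp(-4*x) + 5*x*exp(-4*x)

Divide through by 2: y'' + 8y' + 16y = 0.
Characteristic equation r² + 8r + 16 = 0 has discriminant (8)² - 4·(16) = 0, so r = -4 is a repeated root.
Hence y_h = (C1 + C2*x)*exp(-4*x).
Apply the initial conditions: y(0) = C1 = 2 and y'(0) = C2 - 4*C1 = -3. Solving gives C1 = 2, C2 = 5.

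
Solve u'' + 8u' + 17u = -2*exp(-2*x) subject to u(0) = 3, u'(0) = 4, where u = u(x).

u = -2*exp(-2*x)/5 + 17*cos(x)*exp(-4*x)/5 + 84*exp(-4*x)*sin(x)/5

Characteristic equation r² + 8r + 17 = 0 has discriminant (8)² - 4·(17) = -4 < 0, so r = -4 ± i.
Hence u_h = C1*cos(x)*exp(-4*x) + C2*exp(-4*x)*sin(x).
Try u_p = A*exp(-2*x). Substituting into the equation and dividing by exp(-2*x) gives A = -2/5, so u_p = -2*exp(-2*x)/5.
General solution: u = -2*exp(-2*x)/5 + C1*cos(x)*exp(-4*x) + C2*exp(-4*x)*sin(x).
Apply the initial conditions: u(0) = -2/5 + C1 = 3 and u'(0) = 4/5 + C2 - 4*C1 = 4. Solving gives C1 = 17/5, C2 = 84/5.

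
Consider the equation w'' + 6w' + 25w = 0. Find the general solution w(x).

Characteristic equation r² + 6r + 25 = 0 has discriminant (6)² - 4·(25) = -64 < 0, so r = -3 ± 4i.
Hence w_h = C1*cos(4*x)*exp(-3*x) + C2*exp(-3*x)*sin(4*x).

w = C1*cos(4*x)*exp(-3*x) + C2*exp(-3*x)*sin(4*x)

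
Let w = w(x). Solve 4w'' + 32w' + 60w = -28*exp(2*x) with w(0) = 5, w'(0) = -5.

w = -11*exp(-5*x)/2 - exp(2*x)/5 + 107*exp(-3*x)/10

Divide through by 4: w'' + 8w' + 15w = -7*exp(2*x).
Characteristic equation r² + 8r + 15 = 0 factors as (r + 3)(r + 5) = 0, so r = -3, -5.
Hence w_h = C1*exp(-3*x) + C2*exp(-5*x).
Try w_p = A*exp(2*x). Substituting into the equation and dividing by exp(2*x) gives A = -1/5, so w_p = -exp(2*x)/5.
General solution: w = -exp(2*x)/5 + C1*exp(-3*x) + C2*exp(-5*x).
Apply the initial conditions: w(0) = -1/5 + C1 + C2 = 5 and w'(0) = -2/5 - 5*C2 - 3*C1 = -5. Solving gives C1 = 107/10, C2 = -11/2.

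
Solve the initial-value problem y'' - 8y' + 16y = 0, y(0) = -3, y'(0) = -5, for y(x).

y = -3*exp(4*x) + 7*x*exp(4*x)

Characteristic equation r² - 8r + 16 = 0 has discriminant (-8)² - 4·(16) = 0, so r = 4 is a repeated root.
Hence y_h = (C1 + C2*x)*exp(4*x).
Apply the initial conditions: y(0) = C1 = -3 and y'(0) = C2 + 4*C1 = -5. Solving gives C1 = -3, C2 = 7.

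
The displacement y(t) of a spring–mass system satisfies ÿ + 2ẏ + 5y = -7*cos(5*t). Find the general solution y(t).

y = -7*sin(5*t)/50 + 7*cos(5*t)/25 + C1*cos(2*t)*exp(-t) + C2*exp(-t)*sin(2*t)

Characteristic equation r² + 2r + 5 = 0 has discriminant (2)² - 4·(5) = -16 < 0, so r = -1 ± 2i.
Hence y_h = C1*cos(2*t)*exp(-t) + C2*exp(-t)*sin(2*t).
Try y_p = A*cos(5*t) + B*sin(5*t). Substituting and equating the coefficients of cos(5t) and sin(5t) gives A = 7/25, B = -7/50, so y_p = -7*sin(5*t)/50 + 7*cos(5*t)/25.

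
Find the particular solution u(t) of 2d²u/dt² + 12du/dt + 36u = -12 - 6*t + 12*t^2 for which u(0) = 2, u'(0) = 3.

Divide through by 2: u'' + 6u' + 18u = -6 - 3*t + 6*t^2.
Characteristic equation r² + 6r + 18 = 0 has discriminant (6)² - 4·(18) = -36 < 0, so r = -3 ± 3i.
Hence u_h = C1*cos(3*t)*exp(-3*t) + C2*exp(-3*t)*sin(3*t).
For the particular solution try u_p = A0 + A1*t + A2*t^2. Substituting and matching coefficients of each power of t gives A0 = -13/54, A1 = -7/18, A2 = 1/3, so u_p = -13/54 - 7*t/18 + t^2/3.
General solution: u = -13/54 - 7*t/18 + t^2/3 + C1*cos(3*t)*exp(-3*t) + C2*exp(-3*t)*sin(3*t).
Apply the initial conditions: u(0) = -13/54 + C1 = 2 and u'(0) = -7/18 - 3*C1 + 3*C2 = 3. Solving gives C1 = 121/54, C2 = 91/27.

u = -13/54 - 7*t/18 + t**2/3 + 91*exp(-3*t)*sin(3*t)/27 + 121*cos(3*t)*exp(-3*t)/54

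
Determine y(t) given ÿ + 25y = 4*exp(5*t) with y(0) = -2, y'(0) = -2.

y = -52*cos(5*t)/25 - 12*sin(5*t)/25 + 2*exp(5*t)/25

Characteristic equation r² + 25 = 0 has discriminant (0)² - 4·(25) = -100 < 0, so r = ± 5i.
Hence y_h = C1*cos(5*t) + C2*sin(5*t).
Try y_p = A*exp(5*t). Substituting into the equation and dividing by exp(5*t) gives A = 2/25, so y_p = 2*exp(5*t)/25.
General solution: y = 2*exp(5*t)/25 + C1*cos(5*t) + C2*sin(5*t).
Apply the initial conditions: y(0) = 2/25 + C1 = -2 and y'(0) = 2/5 + 5*C2 = -2. Solving gives C1 = -52/25, C2 = -12/25.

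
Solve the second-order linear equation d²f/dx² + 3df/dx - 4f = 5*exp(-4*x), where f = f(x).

Characteristic equation r² + 3r - 4 = 0 factors as (r + 4)(r - 1) = 0, so r = -4, 1.
Hence f_h = C1*exp(-4*x) + C2*exp(x).
Since exp(-4*x) solves the homogeneous equation (r = -4 is a root of multiplicity 1), multiply the trial by x. Try f_p = A*x*exp(-4*x). Substituting into the equation and dividing by exp(-4*x) gives A = -1, so f_p = -x*exp(-4*x).

f = C1*exp(-4*x) + C2*exp(x) - x*exp(-4*x)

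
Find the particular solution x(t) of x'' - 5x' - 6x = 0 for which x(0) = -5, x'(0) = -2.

x = -exp(6*t) - 4*exp(-t)

Characteristic equation r² - 5r - 6 = 0 factors as (r + 1)(r - 6) = 0, so r = -1, 6.
Hence x_h = C1*exp(-t) + C2*exp(6*t).
Apply the initial conditions: x(0) = C1 + C2 = -5 and x'(0) = -C1 + 6*C2 = -2. Solving gives C1 = -4, C2 = -1.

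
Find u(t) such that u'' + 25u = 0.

u = C1*cos(5*t) + C2*sin(5*t)

Characteristic equation r² + 25 = 0 has discriminant (0)² - 4·(25) = -100 < 0, so r = ± 5i.
Hence u_h = C1*cos(5*t) + C2*sin(5*t).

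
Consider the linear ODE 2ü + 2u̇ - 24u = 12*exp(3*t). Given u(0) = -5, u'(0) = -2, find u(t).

Divide through by 2: u'' + u' - 12u = 6*exp(3*t).
Characteristic equation r² + r - 12 = 0 factors as (r - 3)(r + 4) = 0, so r = 3, -4.
Hence u_h = C1*exp(3*t) + C2*exp(-4*t).
Since exp(3*t) solves the homogeneous equation (r = 3 is a root of multiplicity 1), multiply the trial by t. Try u_p = A*t*exp(3*t). Substituting into the equation and dividing by exp(3*t) gives A = 6/7, so u_p = 6*t*exp(3*t)/7.
General solution: u = C1*exp(3*t) + C2*exp(-4*t) + 6*t*exp(3*t)/7.
Apply the initial conditions: u(0) = C1 + C2 = -5 and u'(0) = 6/7 - 4*C2 + 3*C1 = -2. Solving gives C1 = -160/49, C2 = -85/49.

u = -160*exp(3*t)/49 - 85*exp(-4*t)/49 + 6*t*exp(3*t)/7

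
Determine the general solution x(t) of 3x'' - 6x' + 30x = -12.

Divide through by 3: x'' - 2x' + 10x = -4.
Characteristic equation r² - 2r + 10 = 0 has discriminant (-2)² - 4·(10) = -36 < 0, so r = 1 ± 3i.
Hence x_h = C1*cos(3*t)*exp(t) + C2*exp(t)*sin(3*t).
For the particular solution try x_p = A0. Substituting and matching coefficients of each power of t gives A0 = -2/5, so x_p = -2/5.

x = -2/5 + C1*cos(3*t)*exp(t) + C2*exp(t)*sin(3*t)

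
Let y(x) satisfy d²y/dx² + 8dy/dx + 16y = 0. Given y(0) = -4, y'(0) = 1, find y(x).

y = -4*exp(-4*x) - 15*x*exp(-4*x)

Characteristic equation r² + 8r + 16 = 0 has discriminant (8)² - 4·(16) = 0, so r = -4 is a repeated root.
Hence y_h = (C1 + C2*x)*exp(-4*x).
Apply the initial conditions: y(0) = C1 = -4 and y'(0) = C2 - 4*C1 = 1. Solving gives C1 = -4, C2 = -15.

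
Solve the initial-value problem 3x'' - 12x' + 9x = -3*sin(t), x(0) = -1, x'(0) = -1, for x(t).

x = -3*exp(t)/4 - cos(t)/5 - sin(t)/10 - exp(3*t)/20

Divide through by 3: x'' - 4x' + 3x = -sin(t).
Characteristic equation r² - 4r + 3 = 0 factors as (r - 1)(r - 3) = 0, so r = 1, 3.
Hence x_h = C1*exp(t) + C2*exp(3*t).
Try x_p = A*cos(t) + B*sin(t). Substituting and equating the coefficients of cos(t) and sin(t) gives A = -1/5, B = -1/10, so x_p = -cos(t)/5 - sin(t)/10.
General solution: x = -cos(t)/5 - sin(t)/10 + C1*exp(t) + C2*exp(3*t).
Apply the initial conditions: x(0) = -1/5 + C1 + C2 = -1 and x'(0) = -1/10 + C1 + 3*C2 = -1. Solving gives C1 = -3/4, C2 = -1/20.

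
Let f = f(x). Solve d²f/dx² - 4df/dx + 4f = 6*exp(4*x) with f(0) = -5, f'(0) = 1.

f = -13*exp(2*x)/2 + 3*exp(4*x)/2 + 8*x*exp(2*x)

Characteristic equation r² - 4r + 4 = 0 has discriminant (-4)² - 4·(4) = 0, so r = 2 is a repeated root.
Hence f_h = (C1 + C2*x)*exp(2*x).
Try f_p = A*exp(4*x). Substituting into the equation and dividing by exp(4*x) gives A = 3/2, so f_p = 3*exp(4*x)/2.
General solution: f = 3*exp(4*x)/2 + C1*exp(2*x) + C2*x*exp(2*x).
Apply the initial conditions: f(0) = 3/2 + C1 = -5 and f'(0) = 6 + C2 + 2*C1 = 1. Solving gives C1 = -13/2, C2 = 8.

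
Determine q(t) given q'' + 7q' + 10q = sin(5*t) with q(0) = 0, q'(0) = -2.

Characteristic equation r² + 7r + 10 = 0 factors as (r + 5)(r + 2) = 0, so r = -5, -2.
Hence q_h = C1*exp(-5*t) + C2*exp(-2*t).
Try q_p = A*cos(5*t) + B*sin(5*t). Substituting and equating the coefficients of cos(5t) and sin(5t) gives A = -7/290, B = -3/290, so q_p = -7*cos(5*t)/290 - 3*sin(5*t)/290.
General solution: q = -7*cos(5*t)/290 - 3*sin(5*t)/290 + C1*exp(-5*t) + C2*exp(-2*t).
Apply the initial conditions: q(0) = -7/290 + C1 + C2 = 0 and q'(0) = -3/58 - 5*C1 - 2*C2 = -2. Solving gives C1 = 19/30, C2 = -53/87.

q = -53*exp(-2*t)/87 - 7*cos(5*t)/290 - 3*sin(5*t)/290 + 19*exp(-5*t)/30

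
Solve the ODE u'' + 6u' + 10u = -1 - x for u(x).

u = -1/25 - x/10 + C1*cos(x)*exp(-3*x) + C2*exp(-3*x)*sin(x)

Characteristic equation r² + 6r + 10 = 0 has discriminant (6)² - 4·(10) = -4 < 0, so r = -3 ± i.
Hence u_h = C1*cos(x)*exp(-3*x) + C2*exp(-3*x)*sin(x).
For the particular solution try u_p = A0 + A1*x. Substituting and matching coefficients of each power of x gives A0 = -1/25, A1 = -1/10, so u_p = -1/25 - x/10.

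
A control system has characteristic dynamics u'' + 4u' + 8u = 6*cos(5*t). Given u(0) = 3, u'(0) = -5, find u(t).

u = -102*cos(5*t)/689 + 120*sin(5*t)/689 + 293*exp(-2*t)*sin(2*t)/1378 + 2169*cos(2*t)*exp(-2*t)/689

Characteristic equation r² + 4r + 8 = 0 has discriminant (4)² - 4·(8) = -16 < 0, so r = -2 ± 2i.
Hence u_h = C1*cos(2*t)*exp(-2*t) + C2*exp(-2*t)*sin(2*t).
Try u_p = A*cos(5*t) + B*sin(5*t). Substituting and equating the coefficients of cos(5t) and sin(5t) gives A = -102/689, B = 120/689, so u_p = -102*cos(5*t)/689 + 120*sin(5*t)/689.
General solution: u = -102*cos(5*t)/689 + 120*sin(5*t)/689 + C1*cos(2*t)*exp(-2*t) + C2*exp(-2*t)*sin(2*t).
Apply the initial conditions: u(0) = -102/689 + C1 = 3 and u'(0) = 600/689 - 2*C1 + 2*C2 = -5. Solving gives C1 = 2169/689, C2 = 293/1378.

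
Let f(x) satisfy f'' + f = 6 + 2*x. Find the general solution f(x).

Characteristic equation r² + 1 = 0 has discriminant (0)² - 4·(1) = -4 < 0, so r = ± i.
Hence f_h = C1*cos(x) + C2*sin(x).
For the particular solution try f_p = A0 + A1*x. Substituting and matching coefficients of each power of x gives A0 = 6, A1 = 2, so f_p = 6 + 2*x.

f = 6 + 2*x + C1*cos(x) + C2*sin(x)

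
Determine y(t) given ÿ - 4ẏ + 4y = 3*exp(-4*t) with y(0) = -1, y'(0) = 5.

Characteristic equation r² - 4r + 4 = 0 has discriminant (-4)² - 4·(4) = 0, so r = 2 is a repeated root.
Hence y_h = (C1 + C2*t)*exp(2*t).
Try y_p = A*exp(-4*t). Substituting into the equation and dividing by exp(-4*t) gives A = 1/12, so y_p = exp(-4*t)/12.
General solution: y = exp(-4*t)/12 + C1*exp(2*t) + C2*t*exp(2*t).
Apply the initial conditions: y(0) = 1/12 + C1 = -1 and y'(0) = -1/3 + C2 + 2*C1 = 5. Solving gives C1 = -13/12, C2 = 15/2.

y = -13*exp(2*t)/12 + exp(-4*t)/12 + 15*t*exp(2*t)/2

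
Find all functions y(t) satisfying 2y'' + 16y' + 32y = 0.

y = C1*exp(-4*t) + C2*t*exp(-4*t)

Divide through by 2: y'' + 8y' + 16y = 0.
Characteristic equation r² + 8r + 16 = 0 has discriminant (8)² - 4·(16) = 0, so r = -4 is a repeated root.
Hence y_h = (C1 + C2*t)*exp(-4*t).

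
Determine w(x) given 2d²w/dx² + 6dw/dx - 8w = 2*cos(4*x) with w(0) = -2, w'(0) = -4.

w = -203*exp(x)/85 - 5*cos(4*x)/136 + 3*sin(4*x)/136 + 17*exp(-4*x)/40

Divide through by 2: w'' + 3w' - 4w = cos(4*x).
Characteristic equation r² + 3r - 4 = 0 factors as (r + 4)(r - 1) = 0, so r = -4, 1.
Hence w_h = C1*exp(-4*x) + C2*exp(x).
Try w_p = A*cos(4*x) + B*sin(4*x). Substituting and equating the coefficients of cos(4x) and sin(4x) gives A = -5/136, B = 3/136, so w_p = -5*cos(4*x)/136 + 3*sin(4*x)/136.
General solution: w = -5*cos(4*x)/136 + 3*sin(4*x)/136 + C1*exp(-4*x) + C2*exp(x).
Apply the initial conditions: w(0) = -5/136 + C1 + C2 = -2 and w'(0) = 3/34 + C2 - 4*C1 = -4. Solving gives C1 = 17/40, C2 = -203/85.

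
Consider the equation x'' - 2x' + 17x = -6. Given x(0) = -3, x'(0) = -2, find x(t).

x = -6/17 - 45*cos(4*t)*exp(t)/17 + 11*exp(t)*sin(4*t)/68

Characteristic equation r² - 2r + 17 = 0 has discriminant (-2)² - 4·(17) = -64 < 0, so r = 1 ± 4i.
Hence x_h = C1*cos(4*t)*exp(t) + C2*exp(t)*sin(4*t).
For the particular solution try x_p = A0. Substituting and matching coefficients of each power of t gives A0 = -6/17, so x_p = -6/17.
General solution: x = -6/17 + C1*cos(4*t)*exp(t) + C2*exp(t)*sin(4*t).
Apply the initial conditions: x(0) = -6/17 + C1 = -3 and x'(0) = C1 + 4*C2 = -2. Solving gives C1 = -45/17, C2 = 11/68.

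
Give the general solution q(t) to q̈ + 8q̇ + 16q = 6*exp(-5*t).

Characteristic equation r² + 8r + 16 = 0 has discriminant (8)² - 4·(16) = 0, so r = -4 is a repeated root.
Hence q_h = (C1 + C2*t)*exp(-4*t).
Try q_p = A*exp(-5*t). Substituting into the equation and dividing by exp(-5*t) gives A = 6, so q_p = 6*exp(-5*t).

q = 6*exp(-5*t) + C1*exp(-4*t) + C2*t*exp(-4*t)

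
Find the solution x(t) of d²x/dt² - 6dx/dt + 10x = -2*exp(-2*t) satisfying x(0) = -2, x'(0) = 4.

Characteristic equation r² - 6r + 10 = 0 has discriminant (-6)² - 4·(10) = -4 < 0, so r = 3 ± i.
Hence x_h = C1*cos(t)*exp(3*t) + C2*exp(3*t)*sin(t).
Try x_p = A*exp(-2*t). Substituting into the equation and dividing by exp(-2*t) gives A = -1/13, so x_p = -exp(-2*t)/13.
General solution: x = -exp(-2*t)/13 + C1*cos(t)*exp(3*t) + C2*exp(3*t)*sin(t).
Apply the initial conditions: x(0) = -1/13 + C1 = -2 and x'(0) = 2/13 + C2 + 3*C1 = 4. Solving gives C1 = -25/13, C2 = 125/13.

x = -exp(-2*t)/13 - 25*cos(t)*exp(3*t)/13 + 125*exp(3*t)*sin(t)/13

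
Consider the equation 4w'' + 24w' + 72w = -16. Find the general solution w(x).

Divide through by 4: w'' + 6w' + 18w = -4.
Characteristic equation r² + 6r + 18 = 0 has discriminant (6)² - 4·(18) = -36 < 0, so r = -3 ± 3i.
Hence w_h = C1*cos(3*x)*exp(-3*x) + C2*exp(-3*x)*sin(3*x).
For the particular solution try w_p = A0. Substituting and matching coefficients of each power of x gives A0 = -2/9, so w_p = -2/9.

w = -2/9 + C1*cos(3*x)*exp(-3*x) + C2*exp(-3*x)*sin(3*x)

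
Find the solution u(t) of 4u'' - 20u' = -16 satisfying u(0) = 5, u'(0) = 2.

u = 119/25 + 4*t/5 + 6*exp(5*t)/25

Divide through by 4: u'' - 5u' = -4.
Characteristic equation r² - 5r = 0 factors as (r - 5)r = 0, so r = 5, 0.
Hence u_h = C1*exp(5*t) + C2.
Since 0 is a characteristic root (multiplicity 1), multiply the polynomial trial by t: try u_p = A0*t. Substituting and matching coefficients of each power of t gives A0 = 4/5, so u_p = 4*t/5.
General solution: u = C2 + 4*t/5 + C1*exp(5*t).
Apply the initial conditions: u(0) = C1 + C2 = 5 and u'(0) = 4/5 + 5*C1 = 2. Solving gives C1 = 6/25, C2 = 119/25.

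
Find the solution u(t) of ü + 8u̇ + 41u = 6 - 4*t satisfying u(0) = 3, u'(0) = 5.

Characteristic equation r² + 8r + 41 = 0 has discriminant (8)² - 4·(41) = -100 < 0, so r = -4 ± 5i.
Hence u_h = C1*cos(5*t)*exp(-4*t) + C2*exp(-4*t)*sin(5*t).
For the particular solution try u_p = A0 + A1*t. Substituting and matching coefficients of each power of t gives A0 = 278/1681, A1 = -4/41, so u_p = 278/1681 - 4*t/41.
General solution: u = 278/1681 - 4*t/41 + C1*cos(5*t)*exp(-4*t) + C2*exp(-4*t)*sin(5*t).
Apply the initial conditions: u(0) = 278/1681 + C1 = 3 and u'(0) = -4/41 - 4*C1 + 5*C2 = 5. Solving gives C1 = 4765/1681, C2 = 27629/8405.

u = 278/1681 - 4*t/41 + 4765*cos(5*t)*exp(-4*t)/1681 + 27629*exp(-4*t)*sin(5*t)/8405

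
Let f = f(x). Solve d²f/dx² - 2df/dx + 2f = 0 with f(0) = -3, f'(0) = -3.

f = -3*cos(x)*exp(x)

Characteristic equation r² - 2r + 2 = 0 has discriminant (-2)² - 4·(2) = -4 < 0, so r = 1 ± i.
Hence f_h = C1*cos(x)*exp(x) + C2*exp(x)*sin(x).
Apply the initial conditions: f(0) = C1 = -3 and f'(0) = C1 + C2 = -3. Solving gives C1 = -3, C2 = 0.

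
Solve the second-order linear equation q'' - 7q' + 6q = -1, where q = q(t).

Characteristic equation r² - 7r + 6 = 0 factors as (r - 6)(r - 1) = 0, so r = 6, 1.
Hence q_h = C1*exp(6*t) + C2*exp(t).
For the particular solution try q_p = A0. Substituting and matching coefficients of each power of t gives A0 = -1/6, so q_p = -1/6.

q = -1/6 + C1*exp(6*t) + C2*exp(t)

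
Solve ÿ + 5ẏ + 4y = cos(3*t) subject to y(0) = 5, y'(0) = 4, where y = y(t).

y = -221*exp(-4*t)/75 - cos(3*t)/50 + 3*sin(3*t)/50 + 239*exp(-t)/30

Characteristic equation r² + 5r + 4 = 0 factors as (r + 4)(r + 1) = 0, so r = -4, -1.
Hence y_h = C1*exp(-4*t) + C2*exp(-t).
Try y_p = A*cos(3*t) + B*sin(3*t). Substituting and equating the coefficients of cos(3t) and sin(3t) gives A = -1/50, B = 3/50, so y_p = -cos(3*t)/50 + 3*sin(3*t)/50.
General solution: y = -cos(3*t)/50 + 3*sin(3*t)/50 + C1*exp(-4*t) + C2*exp(-t).
Apply the initial conditions: y(0) = -1/50 + C1 + C2 = 5 and y'(0) = 9/50 - C2 - 4*C1 = 4. Solving gives C1 = -221/75, C2 = 239/30.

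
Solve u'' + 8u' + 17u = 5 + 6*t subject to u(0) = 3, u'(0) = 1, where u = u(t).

Characteristic equation r² + 8r + 17 = 0 has discriminant (8)² - 4·(17) = -4 < 0, so r = -4 ± i.
Hence u_h = C1*cos(t)*exp(-4*t) + C2*exp(-4*t)*sin(t).
For the particular solution try u_p = A0 + A1*t. Substituting and matching coefficients of each power of t gives A0 = 37/289, A1 = 6/17, so u_p = 37/289 + 6*t/17.
General solution: u = 37/289 + 6*t/17 + C1*cos(t)*exp(-4*t) + C2*exp(-4*t)*sin(t).
Apply the initial conditions: u(0) = 37/289 + C1 = 3 and u'(0) = 6/17 + C2 - 4*C1 = 1. Solving gives C1 = 830/289, C2 = 3507/289.

u = 37/289 + 6*t/17 + 830*cos(t)*exp(-4*t)/289 + 3507*exp(-4*t)*sin(t)/289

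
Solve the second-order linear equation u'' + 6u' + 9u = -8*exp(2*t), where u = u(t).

Characteristic equation r² + 6r + 9 = 0 has discriminant (6)² - 4·(9) = 0, so r = -3 is a repeated root.
Hence u_h = (C1 + C2*t)*exp(-3*t).
Try u_p = A*exp(2*t). Substituting into the equation and dividing by exp(2*t) gives A = -8/25, so u_p = -8*exp(2*t)/25.

u = -8*exp(2*t)/25 + C1*exp(-3*t) + C2*t*exp(-3*t)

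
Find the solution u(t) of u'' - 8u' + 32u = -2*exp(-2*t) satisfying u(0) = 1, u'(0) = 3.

u = -exp(-2*t)/26 - 4*exp(4*t)*sin(4*t)/13 + 27*cos(4*t)*exp(4*t)/26

Characteristic equation r² - 8r + 32 = 0 has discriminant (-8)² - 4·(32) = -64 < 0, so r = 4 ± 4i.
Hence u_h = C1*cos(4*t)*exp(4*t) + C2*exp(4*t)*sin(4*t).
Try u_p = A*exp(-2*t). Substituting into the equation and dividing by exp(-2*t) gives A = -1/26, so u_p = -exp(-2*t)/26.
General solution: u = -exp(-2*t)/26 + C1*cos(4*t)*exp(4*t) + C2*exp(4*t)*sin(4*t).
Apply the initial conditions: u(0) = -1/26 + C1 = 1 and u'(0) = 1/13 + 4*C1 + 4*C2 = 3. Solving gives C1 = 27/26, C2 = -4/13.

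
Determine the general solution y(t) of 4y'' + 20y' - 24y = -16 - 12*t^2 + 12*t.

y = 10/9 + t**2/2 + t/3 + C1*exp(-6*t) + C2*exp(t)

Divide through by 4: y'' + 5y' - 6y = -4 - 3*t^2 + 3*t.
Characteristic equation r² + 5r - 6 = 0 factors as (r + 6)(r - 1) = 0, so r = -6, 1.
Hence y_h = C1*exp(-6*t) + C2*exp(t).
For the particular solution try y_p = A0 + A1*t + A2*t^2. Substituting and matching coefficients of each power of t gives A0 = 10/9, A1 = 1/3, A2 = 1/2, so y_p = 10/9 + t^2/2 + t/3.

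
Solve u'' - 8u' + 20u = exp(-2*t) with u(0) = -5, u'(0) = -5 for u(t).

u = exp(-2*t)/40 - 201*cos(2*t)*exp(4*t)/40 + 303*exp(4*t)*sin(2*t)/40

Characteristic equation r² - 8r + 20 = 0 has discriminant (-8)² - 4·(20) = -16 < 0, so r = 4 ± 2i.
Hence u_h = C1*cos(2*t)*exp(4*t) + C2*exp(4*t)*sin(2*t).
Try u_p = A*exp(-2*t). Substituting into the equation and dividing by exp(-2*t) gives A = 1/40, so u_p = exp(-2*t)/40.
General solution: u = exp(-2*t)/40 + C1*cos(2*t)*exp(4*t) + C2*exp(4*t)*sin(2*t).
Apply the initial conditions: u(0) = 1/40 + C1 = -5 and u'(0) = -1/20 + 2*C2 + 4*C1 = -5. Solving gives C1 = -201/40, C2 = 303/40.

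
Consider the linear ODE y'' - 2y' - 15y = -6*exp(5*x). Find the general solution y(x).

Characteristic equation r² - 2r - 15 = 0 factors as (r - 5)(r + 3) = 0, so r = 5, -3.
Hence y_h = C1*exp(5*x) + C2*exp(-3*x).
Since exp(5*x) solves the homogeneous equation (r = 5 is a root of multiplicity 1), multiply the trial by x. Try y_p = A*x*exp(5*x). Substituting into the equation and dividing by exp(5*x) gives A = -3/4, so y_p = -3*x*exp(5*x)/4.

y = C1*exp(5*x) + C2*exp(-3*x) - 3*x*exp(5*x)/4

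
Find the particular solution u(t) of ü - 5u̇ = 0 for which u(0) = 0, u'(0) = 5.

Characteristic equation r² - 5r = 0 factors as (r - 5)r = 0, so r = 5, 0.
Hence u_h = C1*exp(5*t) + C2.
Apply the initial conditions: u(0) = C1 + C2 = 0 and u'(0) = 5*C1 = 5. Solving gives C1 = 1, C2 = -1.

u = -1 + exp(5*t)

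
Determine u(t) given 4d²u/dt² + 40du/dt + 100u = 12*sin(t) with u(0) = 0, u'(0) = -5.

Divide through by 4: u'' + 10u' + 25u = 3*sin(t).
Characteristic equation r² + 10r + 25 = 0 has discriminant (10)² - 4·(25) = 0, so r = -5 is a repeated root.
Hence u_h = (C1 + C2*t)*exp(-5*t).
Try u_p = A*cos(t) + B*sin(t). Substituting and equating the coefficients of cos(t) and sin(t) gives A = -15/338, B = 18/169, so u_p = -15*cos(t)/338 + 18*sin(t)/169.
General solution: u = -15*cos(t)/338 + 18*sin(t)/169 + C1*exp(-5*t) + C2*t*exp(-5*t).
Apply the initial conditions: u(0) = -15/338 + C1 = 0 and u'(0) = 18/169 + C2 - 5*C1 = -5. Solving gives C1 = 15/338, C2 = -127/26.

u = -15*cos(t)/338 + 15*exp(-5*t)/338 + 18*sin(t)/169 - 127*t*exp(-5*t)/26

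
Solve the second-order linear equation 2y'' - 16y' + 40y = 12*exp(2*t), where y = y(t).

y = 3*exp(2*t)/4 + C1*cos(2*t)*exp(4*t) + C2*exp(4*t)*sin(2*t)

Divide through by 2: y'' - 8y' + 20y = 6*exp(2*t).
Characteristic equation r² - 8r + 20 = 0 has discriminant (-8)² - 4·(20) = -16 < 0, so r = 4 ± 2i.
Hence y_h = C1*cos(2*t)*exp(4*t) + C2*exp(4*t)*sin(2*t).
Try y_p = A*exp(2*t). Substituting into the equation and dividing by exp(2*t) gives A = 3/4, so y_p = 3*exp(2*t)/4.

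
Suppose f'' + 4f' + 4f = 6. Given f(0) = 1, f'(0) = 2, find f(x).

Characteristic equation r² + 4r + 4 = 0 has discriminant (4)² - 4·(4) = 0, so r = -2 is a repeated root.
Hence f_h = (C1 + C2*x)*exp(-2*x).
For the particular solution try f_p = A0. Substituting and matching coefficients of each power of x gives A0 = 3/2, so f_p = 3/2.
General solution: f = 3/2 + C1*exp(-2*x) + C2*x*exp(-2*x).
Apply the initial conditions: f(0) = 3/2 + C1 = 1 and f'(0) = C2 - 2*C1 = 2. Solving gives C1 = -1/2, C2 = 1.

f = 3/2 - exp(-2*x)/2 + x*exp(-2*x)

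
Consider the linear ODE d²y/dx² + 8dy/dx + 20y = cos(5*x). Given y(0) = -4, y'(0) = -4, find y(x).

Characteristic equation r² + 8r + 20 = 0 has discriminant (8)² - 4·(20) = -16 < 0, so r = -4 ± 2i.
Hence y_h = C1*cos(2*x)*exp(-4*x) + C2*exp(-4*x)*sin(2*x).
Try y_p = A*cos(5*x) + B*sin(5*x). Substituting and equating the coefficients of cos(5x) and sin(5x) gives A = -1/325, B = 8/325, so y_p = -cos(5*x)/325 + 8*sin(5*x)/325.
General solution: y = -cos(5*x)/325 + 8*sin(5*x)/325 + C1*cos(2*x)*exp(-4*x) + C2*exp(-4*x)*sin(2*x).
Apply the initial conditions: y(0) = -1/325 + C1 = -4 and y'(0) = 8/65 - 4*C1 + 2*C2 = -4. Solving gives C1 = -1299/325, C2 = -3268/325.

y = -cos(5*x)/325 + 8*sin(5*x)/325 - 3268*exp(-4*x)*sin(2*x)/325 - 1299*cos(2*x)*exp(-4*x)/325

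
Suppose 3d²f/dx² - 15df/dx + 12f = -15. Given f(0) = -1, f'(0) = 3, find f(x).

Divide through by 3: f'' - 5f' + 4f = -5.
Characteristic equation r² - 5r + 4 = 0 factors as (r - 4)(r - 1) = 0, so r = 4, 1.
Hence f_h = C1*exp(4*x) + C2*exp(x).
For the particular solution try f_p = A0. Substituting and matching coefficients of each power of x gives A0 = -5/4, so f_p = -5/4.
General solution: f = -5/4 + C1*exp(4*x) + C2*exp(x).
Apply the initial conditions: f(0) = -5/4 + C1 + C2 = -1 and f'(0) = C2 + 4*C1 = 3. Solving gives C1 = 11/12, C2 = -2/3.

f = -5/4 - 2*exp(x)/3 + 11*exp(4*x)/12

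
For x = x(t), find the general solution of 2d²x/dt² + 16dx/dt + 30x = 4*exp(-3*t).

x = C1*exp(-3*t) + C2*exp(-5*t) + t*exp(-3*t)

Divide through by 2: x'' + 8x' + 15x = 2*exp(-3*t).
Characteristic equation r² + 8r + 15 = 0 factors as (r + 3)(r + 5) = 0, so r = -3, -5.
Hence x_h = C1*exp(-3*t) + C2*exp(-5*t).
Since exp(-3*t) solves the homogeneous equation (r = -3 is a root of multiplicity 1), multiply the trial by t. Try x_p = A*t*exp(-3*t). Substituting into the equation and dividing by exp(-3*t) gives A = 1, so x_p = t*exp(-3*t).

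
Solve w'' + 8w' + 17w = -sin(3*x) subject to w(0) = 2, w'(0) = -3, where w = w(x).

w = -sin(3*x)/80 + 3*cos(3*x)/80 + 157*cos(x)*exp(-4*x)/80 + 391*exp(-4*x)*sin(x)/80

Characteristic equation r² + 8r + 17 = 0 has discriminant (8)² - 4·(17) = -4 < 0, so r = -4 ± i.
Hence w_h = C1*cos(x)*exp(-4*x) + C2*exp(-4*x)*sin(x).
Try w_p = A*cos(3*x) + B*sin(3*x). Substituting and equating the coefficients of cos(3x) and sin(3x) gives A = 3/80, B = -1/80, so w_p = -sin(3*x)/80 + 3*cos(3*x)/80.
General solution: w = -sin(3*x)/80 + 3*cos(3*x)/80 + C1*cos(x)*exp(-4*x) + C2*exp(-4*x)*sin(x).
Apply the initial conditions: w(0) = 3/80 + C1 = 2 and w'(0) = -3/80 + C2 - 4*C1 = -3. Solving gives C1 = 157/80, C2 = 391/80.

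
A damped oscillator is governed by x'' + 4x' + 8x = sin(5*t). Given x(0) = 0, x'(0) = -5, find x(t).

Characteristic equation r² + 4r + 8 = 0 has discriminant (4)² - 4·(8) = -16 < 0, so r = -2 ± 2i.
Hence x_h = C1*cos(2*t)*exp(-2*t) + C2*exp(-2*t)*sin(2*t).
Try x_p = A*cos(5*t) + B*sin(5*t). Substituting and equating the coefficients of cos(5t) and sin(5t) gives A = -20/689, B = -17/689, so x_p = -20*cos(5*t)/689 - 17*sin(5*t)/689.
General solution: x = -20*cos(5*t)/689 - 17*sin(5*t)/689 + C1*cos(2*t)*exp(-2*t) + C2*exp(-2*t)*sin(2*t).
Apply the initial conditions: x(0) = -20/689 + C1 = 0 and x'(0) = -85/689 - 2*C1 + 2*C2 = -5. Solving gives C1 = 20/689, C2 = -1660/689.

x = -20*cos(5*t)/689 - 17*sin(5*t)/689 - 1660*exp(-2*t)*sin(2*t)/689 + 20*cos(2*t)*exp(-2*t)/689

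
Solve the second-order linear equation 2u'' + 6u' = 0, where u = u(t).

u = C2 + C1*exp(-3*t)

Divide through by 2: u'' + 3u' = 0.
Characteristic equation r² + 3r = 0 factors as (r + 3)r = 0, so r = -3, 0.
Hence u_h = C1*exp(-3*t) + C2.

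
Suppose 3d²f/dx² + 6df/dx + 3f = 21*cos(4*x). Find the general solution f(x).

f = -105*cos(4*x)/289 + 56*sin(4*x)/289 + C1*exp(-x) + C2*x*exp(-x)

Divide through by 3: f'' + 2f' + f = 7*cos(4*x).
Characteristic equation r² + 2r + 1 = 0 has discriminant (2)² - 4·(1) = 0, so r = -1 is a repeated root.
Hence f_h = (C1 + C2*x)*exp(-x).
Try f_p = A*cos(4*x) + B*sin(4*x). Substituting and equating the coefficients of cos(4x) and sin(4x) gives A = -105/289, B = 56/289, so f_p = -105*cos(4*x)/289 + 56*sin(4*x)/289.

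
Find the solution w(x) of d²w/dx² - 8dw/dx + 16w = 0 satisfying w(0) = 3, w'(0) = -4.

w = 3*exp(4*x) - 16*x*exp(4*x)

Characteristic equation r² - 8r + 16 = 0 has discriminant (-8)² - 4·(16) = 0, so r = 4 is a repeated root.
Hence w_h = (C1 + C2*x)*exp(4*x).
Apply the initial conditions: w(0) = C1 = 3 and w'(0) = C2 + 4*C1 = -4. Solving gives C1 = 3, C2 = -16.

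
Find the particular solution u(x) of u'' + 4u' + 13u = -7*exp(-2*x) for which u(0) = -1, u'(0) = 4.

Characteristic equation r² + 4r + 13 = 0 has discriminant (4)² - 4·(13) = -36 < 0, so r = -2 ± 3i.
Hence u_h = C1*cos(3*x)*exp(-2*x) + C2*exp(-2*x)*sin(3*x).
Try u_p = A*exp(-2*x). Substituting into the equation and dividing by exp(-2*x) gives A = -7/9, so u_p = -7*exp(-2*x)/9.
General solution: u = -7*exp(-2*x)/9 + C1*cos(3*x)*exp(-2*x) + C2*exp(-2*x)*sin(3*x).
Apply the initial conditions: u(0) = -7/9 + C1 = -1 and u'(0) = 14/9 - 2*C1 + 3*C2 = 4. Solving gives C1 = -2/9, C2 = 2/3.

u = -7*exp(-2*x)/9 - 2*cos(3*x)*exp(-2*x)/9 + 2*exp(-2*x)*sin(3*x)/3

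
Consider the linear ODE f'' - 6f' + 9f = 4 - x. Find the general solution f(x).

Characteristic equation r² - 6r + 9 = 0 has discriminant (-6)² - 4·(9) = 0, so r = 3 is a repeated root.
Hence f_h = (C1 + C2*x)*exp(3*x).
For the particular solution try f_p = A0 + A1*x. Substituting and matching coefficients of each power of x gives A0 = 10/27, A1 = -1/9, so f_p = 10/27 - x/9.

f = 10/27 - x/9 + C1*exp(3*x) + C2*x*exp(3*x)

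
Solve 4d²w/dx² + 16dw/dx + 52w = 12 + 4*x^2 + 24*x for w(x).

Divide through by 4: w'' + 4w' + 13w = 3 + x^2 + 6*x.
Characteristic equation r² + 4r + 13 = 0 has discriminant (4)² - 4·(13) = -36 < 0, so r = -2 ± 3i.
Hence w_h = C1*cos(3*x)*exp(-2*x) + C2*exp(-2*x)*sin(3*x).
For the particular solution try w_p = A0 + A1*x + A2*x^2. Substituting and matching coefficients of each power of x gives A0 = 201/2197, A1 = 70/169, A2 = 1/13, so w_p = 201/2197 + x^2/13 + 70*x/169.

w = 201/2197 + x**2/13 + 70*x/169 + C1*cos(3*x)*exp(-2*x) + C2*exp(-2*x)*sin(3*x)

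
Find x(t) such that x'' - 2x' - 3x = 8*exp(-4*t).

Characteristic equation r² - 2r - 3 = 0 factors as (r - 3)(r + 1) = 0, so r = 3, -1.
Hence x_h = C1*exp(3*t) + C2*exp(-t).
Try x_p = A*exp(-4*t). Substituting into the equation and dividing by exp(-4*t) gives A = 8/21, so x_p = 8*exp(-4*t)/21.

x = 8*exp(-4*t)/21 + C1*exp(3*t) + C2*exp(-t)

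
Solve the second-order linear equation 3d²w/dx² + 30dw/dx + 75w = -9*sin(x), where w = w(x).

w = -18*sin(x)/169 + 15*cos(x)/338 + C1*exp(-5*x) + C2*x*exp(-5*x)

Divide through by 3: w'' + 10w' + 25w = -3*sin(x).
Characteristic equation r² + 10r + 25 = 0 has discriminant (10)² - 4·(25) = 0, so r = -5 is a repeated root.
Hence w_h = (C1 + C2*x)*exp(-5*x).
Try w_p = A*cos(x) + B*sin(x). Substituting and equating the coefficients of cos(x) and sin(x) gives A = 15/338, B = -18/169, so w_p = -18*sin(x)/169 + 15*cos(x)/338.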